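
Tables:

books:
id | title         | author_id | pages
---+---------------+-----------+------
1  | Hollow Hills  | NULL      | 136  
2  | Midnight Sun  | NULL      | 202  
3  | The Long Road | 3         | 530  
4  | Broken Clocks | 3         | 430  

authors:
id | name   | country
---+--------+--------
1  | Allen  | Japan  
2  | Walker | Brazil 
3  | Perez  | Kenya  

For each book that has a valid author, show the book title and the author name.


INNER JOIN keeps only books rows whose author_id matches an id in authors. Walk through each book:
  - book 1 (Hollow Hills): author_id=NULL, no match -> dropped
  - book 2 (Midnight Sun): author_id=NULL, no match -> dropped
  - book 3 (The Long Road): author_id=3 -> matches Perez
  - book 4 (Broken Clocks): author_id=3 -> matches Perez
So 2 of 4 rows are dropped.

SQL:
SELECT a.title, b.name AS author
FROM books a
INNER JOIN authors b ON a.author_id = b.id

Result:
title         | author
--------------+-------
The Long Road | Perez 
Broken Clocks | Perez 


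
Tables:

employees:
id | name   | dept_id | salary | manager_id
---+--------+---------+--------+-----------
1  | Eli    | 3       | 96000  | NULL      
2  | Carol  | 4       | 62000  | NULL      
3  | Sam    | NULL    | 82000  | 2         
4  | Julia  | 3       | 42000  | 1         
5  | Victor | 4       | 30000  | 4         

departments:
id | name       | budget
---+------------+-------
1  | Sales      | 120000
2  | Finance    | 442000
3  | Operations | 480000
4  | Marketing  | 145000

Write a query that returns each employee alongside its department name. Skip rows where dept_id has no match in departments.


INNER JOIN keeps only employees rows whose dept_id matches an id in departments. Walk through each employee:
  - employee 1 (Eli): dept_id=3 -> matches Operations
  - employee 2 (Carol): dept_id=4 -> matches Marketing
  - employee 3 (Sam): dept_id=NULL, no match -> dropped
  - employee 4 (Julia): dept_id=3 -> matches Operations
  - employee 5 (Victor): dept_id=4 -> matches Marketing
So 1 of 5 rows is dropped.

SQL:
SELECT a.name, b.name AS department
FROM employees a
INNER JOIN departments b ON a.dept_id = b.id

Result:
name   | department
-------+-----------
Eli    | Operations
Carol  | Marketing 
Julia  | Operations
Victor | Marketing 


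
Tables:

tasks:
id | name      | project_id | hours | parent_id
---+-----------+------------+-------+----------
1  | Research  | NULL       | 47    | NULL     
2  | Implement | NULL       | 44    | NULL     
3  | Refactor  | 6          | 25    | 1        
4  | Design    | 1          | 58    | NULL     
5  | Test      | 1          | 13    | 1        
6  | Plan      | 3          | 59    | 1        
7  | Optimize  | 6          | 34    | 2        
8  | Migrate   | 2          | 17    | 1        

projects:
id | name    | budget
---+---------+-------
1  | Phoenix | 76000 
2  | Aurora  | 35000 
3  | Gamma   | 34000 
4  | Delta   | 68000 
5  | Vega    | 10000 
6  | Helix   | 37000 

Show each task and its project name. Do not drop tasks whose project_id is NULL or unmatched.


LEFT JOIN keeps every row from tasks (the left table); where project_id has no match in projects, the project columns become NULL. Walk through each task:
  - task 1 (Research): project_id=NULL, no match -> kept with NULL
  - task 2 (Implement): project_id=NULL, no match -> kept with NULL
  - task 3 (Refactor): project_id=6 -> matches Helix
  - task 4 (Design): project_id=1 -> matches Phoenix
  - task 5 (Test): project_id=1 -> matches Phoenix
  - task 6 (Plan): project_id=3 -> matches Gamma
  - task 7 (Optimize): project_id=6 -> matches Helix
  - task 8 (Migrate): project_id=2 -> matches Aurora
All 8 rows appear; 2 have NULL project.

SQL:
SELECT a.name, b.name AS project
FROM tasks a
LEFT JOIN projects b ON a.project_id = b.id

Result:
name      | project
----------+--------
Research  | NULL   
Implement | NULL   
Refactor  | Helix  
Design    | Phoenix
Test      | Phoenix
Plan      | Gamma  
Optimize  | Helix  
Migrate   | Aurora 


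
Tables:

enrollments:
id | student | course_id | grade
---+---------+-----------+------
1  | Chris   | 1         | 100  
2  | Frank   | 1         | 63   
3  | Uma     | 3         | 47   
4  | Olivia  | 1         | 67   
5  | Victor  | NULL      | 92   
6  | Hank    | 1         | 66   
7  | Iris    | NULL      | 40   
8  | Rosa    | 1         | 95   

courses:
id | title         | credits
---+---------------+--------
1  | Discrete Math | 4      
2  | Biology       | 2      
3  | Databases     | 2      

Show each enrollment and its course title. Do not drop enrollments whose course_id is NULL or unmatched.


LEFT JOIN keeps every row from enrollments (the left table); where course_id has no match in courses, the course columns become NULL. Walk through each enrollment:
  - enrollment 1 (Chris): course_id=1 -> matches Discrete Math
  - enrollment 2 (Frank): course_id=1 -> matches Discrete Math
  - enrollment 3 (Uma): course_id=3 -> matches Databases
  - enrollment 4 (Olivia): course_id=1 -> matches Discrete Math
  - enrollment 5 (Victor): course_id=NULL, no match -> kept with NULL
  - enrollment 6 (Hank): course_id=1 -> matches Discrete Math
  - enrollment 7 (Iris): course_id=NULL, no match -> kept with NULL
  - enrollment 8 (Rosa): course_id=1 -> matches Discrete Math
All 8 rows appear; 2 have NULL course.

SQL:
SELECT a.student, b.title AS course
FROM enrollments a
LEFT JOIN courses b ON a.course_id = b.id

Result:
student | course       
--------+--------------
Chris   | Discrete Math
Frank   | Discrete Math
Uma     | Databases    
Olivia  | Discrete Math
Victor  | NULL         
Hank    | Discrete Math
Iris    | NULL         
Rosa    | Discrete Math


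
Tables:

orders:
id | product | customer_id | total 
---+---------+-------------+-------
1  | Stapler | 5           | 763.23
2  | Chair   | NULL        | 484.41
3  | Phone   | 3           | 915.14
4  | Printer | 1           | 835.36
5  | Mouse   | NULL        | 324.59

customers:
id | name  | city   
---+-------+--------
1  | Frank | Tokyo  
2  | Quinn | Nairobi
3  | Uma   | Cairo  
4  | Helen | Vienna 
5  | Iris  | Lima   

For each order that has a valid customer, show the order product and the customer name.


INNER JOIN keeps only orders rows whose customer_id matches an id in customers. Walk through each order:
  - order 1 (Stapler): customer_id=5 -> matches Iris
  - order 2 (Chair): customer_id=NULL, no match -> dropped
  - order 3 (Phone): customer_id=3 -> matches Uma
  - order 4 (Printer): customer_id=1 -> matches Frank
  - order 5 (Mouse): customer_id=NULL, no match -> dropped
So 2 of 5 rows are dropped.

SQL:
SELECT a.product, b.name AS customer
FROM orders a
INNER JOIN customers b ON a.customer_id = b.id

Result:
product | customer
--------+---------
Stapler | Iris    
Phone   | Uma     
Printer | Frank   


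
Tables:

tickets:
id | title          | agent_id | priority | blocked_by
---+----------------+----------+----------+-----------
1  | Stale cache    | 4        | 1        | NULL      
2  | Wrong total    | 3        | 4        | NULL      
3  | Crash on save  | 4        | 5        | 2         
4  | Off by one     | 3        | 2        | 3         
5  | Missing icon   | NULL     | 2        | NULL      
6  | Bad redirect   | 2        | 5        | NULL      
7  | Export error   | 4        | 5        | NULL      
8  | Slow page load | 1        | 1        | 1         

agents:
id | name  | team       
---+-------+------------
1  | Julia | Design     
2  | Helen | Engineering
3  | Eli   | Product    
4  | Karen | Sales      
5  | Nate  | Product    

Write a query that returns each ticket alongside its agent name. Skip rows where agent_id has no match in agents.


INNER JOIN keeps only tickets rows whose agent_id matches an id in agents. Walk through each ticket:
  - ticket 1 (Stale cache): agent_id=4 -> matches Karen
  - ticket 2 (Wrong total): agent_id=3 -> matches Eli
  - ticket 3 (Crash on save): agent_id=4 -> matches Karen
  - ticket 4 (Off by one): agent_id=3 -> matches Eli
  - ticket 5 (Missing icon): agent_id=NULL, no match -> dropped
  - ticket 6 (Bad redirect): agent_id=2 -> matches Helen
  - ticket 7 (Export error): agent_id=4 -> matches Karen
  - ticket 8 (Slow page load): agent_id=1 -> matches Julia
So 1 of 8 rows is dropped.

SQL:
SELECT a.title, b.name AS agent
FROM tickets a
INNER JOIN agents b ON a.agent_id = b.id

Result:
title          | agent
---------------+------
Stale cache    | Karen
Wrong total    | Eli  
Crash on save  | Karen
Off by one     | Eli  
Bad redirect   | Helen
Export error   | Karen
Slow page load | Julia


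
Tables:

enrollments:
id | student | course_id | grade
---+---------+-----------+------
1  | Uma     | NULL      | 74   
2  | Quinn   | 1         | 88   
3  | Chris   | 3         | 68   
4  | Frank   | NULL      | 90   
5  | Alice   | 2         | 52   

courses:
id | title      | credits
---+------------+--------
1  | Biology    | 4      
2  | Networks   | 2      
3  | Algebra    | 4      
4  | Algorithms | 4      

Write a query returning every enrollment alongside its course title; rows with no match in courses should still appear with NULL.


LEFT JOIN keeps every row from enrollments (the left table); where course_id has no match in courses, the course columns become NULL. Walk through each enrollment:
  - enrollment 1 (Uma): course_id=NULL, no match -> kept with NULL
  - enrollment 2 (Quinn): course_id=1 -> matches Biology
  - enrollment 3 (Chris): course_id=3 -> matches Algebra
  - enrollment 4 (Frank): course_id=NULL, no match -> kept with NULL
  - enrollment 5 (Alice): course_id=2 -> matches Networks
All 5 rows appear; 2 have NULL course.

SQL:
SELECT a.student, b.title AS course
FROM enrollments a
LEFT JOIN courses b ON a.course_id = b.id

Result:
student | course  
--------+---------
Uma     | NULL    
Quinn   | Biology 
Chris   | Algebra 
Frank   | NULL    
Alice   | Networks


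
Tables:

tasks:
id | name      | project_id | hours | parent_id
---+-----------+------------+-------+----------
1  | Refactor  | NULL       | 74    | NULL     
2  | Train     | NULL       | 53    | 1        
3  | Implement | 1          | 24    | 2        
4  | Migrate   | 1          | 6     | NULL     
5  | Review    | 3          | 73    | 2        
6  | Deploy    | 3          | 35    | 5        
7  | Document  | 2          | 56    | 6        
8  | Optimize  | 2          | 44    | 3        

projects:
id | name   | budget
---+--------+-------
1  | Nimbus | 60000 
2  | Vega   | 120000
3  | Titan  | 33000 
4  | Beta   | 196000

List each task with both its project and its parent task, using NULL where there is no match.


Two LEFT JOINs from the same base table tasks: one to projects via project_id, one to tasks itself via parent_id. Both are LEFT so every task is preserved.
Match against projects:
  - task 1 (Refactor): project_id=NULL, no match -> kept with NULL
  - task 2 (Train): project_id=NULL, no match -> kept with NULL
  - task 3 (Implement): project_id=1 -> matches Nimbus
  - task 4 (Migrate): project_id=1 -> matches Nimbus
  - task 5 (Review): project_id=3 -> matches Titan
  - task 6 (Deploy): project_id=3 -> matches Titan
  - task 7 (Document): project_id=2 -> matches Vega
  - task 8 (Optimize): project_id=2 -> matches Vega
Match against tasks (self):
  - task 1 (Refactor): parent_id=NULL -> NULL
  - task 2 (Train): parent_id=1 -> Refactor
  - task 3 (Implement): parent_id=2 -> Train
  - task 4 (Migrate): parent_id=NULL -> NULL
  - task 5 (Review): parent_id=2 -> Train
  - task 6 (Deploy): parent_id=5 -> Review
  - task 7 (Document): parent_id=6 -> Deploy
  - task 8 (Optimize): parent_id=3 -> Implement

SQL:
SELECT a.name, b.name AS project, c.name AS parent
FROM tasks a
LEFT JOIN projects b ON a.project_id = b.id
LEFT JOIN tasks c ON a.parent_id = c.id

Result:
name      | project | parent   
----------+---------+----------
Refactor  | NULL    | NULL     
Train     | NULL    | Refactor 
Implement | Nimbus  | Train    
Migrate   | Nimbus  | NULL     
Review    | Titan   | Train    
Deploy    | Titan   | Review   
Document  | Vega    | Deploy   
Optimize  | Vega    | Implement


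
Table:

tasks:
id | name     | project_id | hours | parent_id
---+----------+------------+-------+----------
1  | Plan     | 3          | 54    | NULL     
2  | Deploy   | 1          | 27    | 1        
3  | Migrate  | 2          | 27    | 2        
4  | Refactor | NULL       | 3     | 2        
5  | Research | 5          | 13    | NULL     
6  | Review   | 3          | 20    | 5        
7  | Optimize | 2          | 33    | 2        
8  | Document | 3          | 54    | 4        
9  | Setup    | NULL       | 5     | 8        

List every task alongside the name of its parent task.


This is a self-join: tasks is joined to a second copy of itself, matching each row's parent_id to another row's id. Use LEFT JOIN so rows with parent_id=NULL are kept.
  - task 1 (Plan): parent_id=NULL -> NULL
  - task 2 (Deploy): parent_id=1 -> Plan
  - task 3 (Migrate): parent_id=2 -> Deploy
  - task 4 (Refactor): parent_id=2 -> Deploy
  - task 5 (Research): parent_id=NULL -> NULL
  - task 6 (Review): parent_id=5 -> Research
  - task 7 (Optimize): parent_id=2 -> Deploy
  - task 8 (Document): parent_id=4 -> Refactor
  - task 9 (Setup): parent_id=8 -> Document

SQL:
SELECT a.name AS item, b.name AS parent
FROM tasks a
LEFT JOIN tasks b ON a.parent_id = b.id

Result:
item     | parent  
---------+---------
Plan     | NULL    
Deploy   | Plan    
Migrate  | Deploy  
Refactor | Deploy  
Research | NULL    
Review   | Research
Optimize | Deploy  
Document | Refactor
Setup    | Document


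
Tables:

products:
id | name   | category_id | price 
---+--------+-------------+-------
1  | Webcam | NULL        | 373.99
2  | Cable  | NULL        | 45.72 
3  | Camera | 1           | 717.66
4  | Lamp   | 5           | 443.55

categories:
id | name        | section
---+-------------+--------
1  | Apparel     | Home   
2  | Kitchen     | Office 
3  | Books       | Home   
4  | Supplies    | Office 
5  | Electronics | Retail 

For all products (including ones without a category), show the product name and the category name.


LEFT JOIN keeps every row from products (the left table); where category_id has no match in categories, the category columns become NULL. Walk through each product:
  - product 1 (Webcam): category_id=NULL, no match -> kept with NULL
  - product 2 (Cable): category_id=NULL, no match -> kept with NULL
  - product 3 (Camera): category_id=1 -> matches Apparel
  - product 4 (Lamp): category_id=5 -> matches Electronics
All 4 rows appear; 2 have NULL category.

SQL:
SELECT a.name, b.name AS category
FROM products a
LEFT JOIN categories b ON a.category_id = b.id

Result:
name   | category   
-------+------------
Webcam | NULL       
Cable  | NULL       
Camera | Apparel    
Lamp   | Electronics


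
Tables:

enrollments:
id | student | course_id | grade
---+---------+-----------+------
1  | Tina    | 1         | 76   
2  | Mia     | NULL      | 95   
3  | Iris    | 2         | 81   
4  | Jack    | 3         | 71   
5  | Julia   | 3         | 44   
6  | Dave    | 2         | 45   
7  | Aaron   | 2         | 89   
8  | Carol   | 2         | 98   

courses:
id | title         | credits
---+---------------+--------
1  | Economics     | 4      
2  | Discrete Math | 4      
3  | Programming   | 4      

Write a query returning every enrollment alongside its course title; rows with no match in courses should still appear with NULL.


LEFT JOIN keeps every row from enrollments (the left table); where course_id has no match in courses, the course columns become NULL. Walk through each enrollment:
  - enrollment 1 (Tina): course_id=1 -> matches Economics
  - enrollment 2 (Mia): course_id=NULL, no match -> kept with NULL
  - enrollment 3 (Iris): course_id=2 -> matches Discrete Math
  - enrollment 4 (Jack): course_id=3 -> matches Programming
  - enrollment 5 (Julia): course_id=3 -> matches Programming
  - enrollment 6 (Dave): course_id=2 -> matches Discrete Math
  - enrollment 7 (Aaron): course_id=2 -> matches Discrete Math
  - enrollment 8 (Carol): course_id=2 -> matches Discrete Math
All 8 rows appear; 1 has NULL course.

SQL:
SELECT a.student, b.title AS course
FROM enrollments a
LEFT JOIN courses b ON a.course_id = b.id

Result:
student | course       
--------+--------------
Tina    | Economics    
Mia     | NULL         
Iris    | Discrete Math
Jack    | Programming  
Julia   | Programming  
Dave    | Discrete Math
Aaron   | Discrete Math
Carol   | Discrete Math


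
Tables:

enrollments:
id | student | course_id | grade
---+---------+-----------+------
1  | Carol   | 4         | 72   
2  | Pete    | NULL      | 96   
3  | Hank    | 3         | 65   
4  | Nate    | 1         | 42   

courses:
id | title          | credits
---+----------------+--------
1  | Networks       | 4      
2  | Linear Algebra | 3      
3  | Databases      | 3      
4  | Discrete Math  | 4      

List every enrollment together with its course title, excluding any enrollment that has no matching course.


INNER JOIN keeps only enrollments rows whose course_id matches an id in courses. Walk through each enrollment:
  - enrollment 1 (Carol): course_id=4 -> matches Discrete Math
  - enrollment 2 (Pete): course_id=NULL, no match -> dropped
  - enrollment 3 (Hank): course_id=3 -> matches Databases
  - enrollment 4 (Nate): course_id=1 -> matches Networks
So 1 of 4 rows is dropped.

SQL:
SELECT a.student, b.title AS course
FROM enrollments a
INNER JOIN courses b ON a.course_id = b.id

Result:
student | course       
--------+--------------
Carol   | Discrete Math
Hank    | Databases    
Nate    | Networks     


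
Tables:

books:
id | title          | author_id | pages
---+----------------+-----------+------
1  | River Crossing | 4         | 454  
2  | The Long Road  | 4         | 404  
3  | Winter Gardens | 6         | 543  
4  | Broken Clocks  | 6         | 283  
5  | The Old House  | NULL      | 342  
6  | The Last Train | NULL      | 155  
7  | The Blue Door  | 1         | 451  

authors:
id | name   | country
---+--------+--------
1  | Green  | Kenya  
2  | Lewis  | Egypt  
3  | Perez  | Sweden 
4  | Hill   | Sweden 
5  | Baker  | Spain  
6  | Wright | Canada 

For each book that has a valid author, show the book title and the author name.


INNER JOIN keeps only books rows whose author_id matches an id in authors. Walk through each book:
  - book 1 (River Crossing): author_id=4 -> matches Hill
  - book 2 (The Long Road): author_id=4 -> matches Hill
  - book 3 (Winter Gardens): author_id=6 -> matches Wright
  - book 4 (Broken Clocks): author_id=6 -> matches Wright
  - book 5 (The Old House): author_id=NULL, no match -> dropped
  - book 6 (The Last Train): author_id=NULL, no match -> dropped
  - book 7 (The Blue Door): author_id=1 -> matches Green
So 2 of 7 rows are dropped.

SQL:
SELECT a.title, b.name AS author
FROM books a
INNER JOIN authors b ON a.author_id = b.id

Result:
title          | author
---------------+-------
River Crossing | Hill  
The Long Road  | Hill  
Winter Gardens | Wright
Broken Clocks  | Wright
The Blue Door  | Green 


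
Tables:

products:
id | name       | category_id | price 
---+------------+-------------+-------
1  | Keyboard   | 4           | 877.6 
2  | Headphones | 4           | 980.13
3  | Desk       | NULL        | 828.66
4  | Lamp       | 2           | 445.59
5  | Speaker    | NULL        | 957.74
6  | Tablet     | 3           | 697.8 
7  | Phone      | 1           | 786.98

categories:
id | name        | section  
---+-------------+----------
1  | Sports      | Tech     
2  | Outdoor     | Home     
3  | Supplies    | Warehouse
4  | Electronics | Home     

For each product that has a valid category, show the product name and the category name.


INNER JOIN keeps only products rows whose category_id matches an id in categories. Walk through each product:
  - product 1 (Keyboard): category_id=4 -> matches Electronics
  - product 2 (Headphones): category_id=4 -> matches Electronics
  - product 3 (Desk): category_id=NULL, no match -> dropped
  - product 4 (Lamp): category_id=2 -> matches Outdoor
  - product 5 (Speaker): category_id=NULL, no match -> dropped
  - product 6 (Tablet): category_id=3 -> matches Supplies
  - product 7 (Phone): category_id=1 -> matches Sports
So 2 of 7 rows are dropped.

SQL:
SELECT a.name, b.name AS category
FROM products a
INNER JOIN categories b ON a.category_id = b.id

Result:
name       | category   
-----------+------------
Keyboard   | Electronics
Headphones | Electronics
Lamp       | Outdoor    
Tablet     | Supplies   
Phone      | Sports     


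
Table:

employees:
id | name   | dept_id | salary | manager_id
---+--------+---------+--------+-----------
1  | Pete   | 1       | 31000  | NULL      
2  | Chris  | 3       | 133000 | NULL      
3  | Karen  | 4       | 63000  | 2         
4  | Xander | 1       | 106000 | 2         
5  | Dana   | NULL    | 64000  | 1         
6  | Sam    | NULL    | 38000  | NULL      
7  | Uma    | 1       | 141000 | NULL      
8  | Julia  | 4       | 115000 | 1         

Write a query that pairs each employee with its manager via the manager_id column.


This is a self-join: employees is joined to a second copy of itself, matching each row's manager_id to another row's id. Use LEFT JOIN so rows with manager_id=NULL are kept.
  - employee 1 (Pete): manager_id=NULL -> NULL
  - employee 2 (Chris): manager_id=NULL -> NULL
  - employee 3 (Karen): manager_id=2 -> Chris
  - employee 4 (Xander): manager_id=2 -> Chris
  - employee 5 (Dana): manager_id=1 -> Pete
  - employee 6 (Sam): manager_id=NULL -> NULL
  - employee 7 (Uma): manager_id=NULL -> NULL
  - employee 8 (Julia): manager_id=1 -> Pete

SQL:
SELECT a.name AS item, b.name AS manager
FROM employees a
LEFT JOIN employees b ON a.manager_id = b.id

Result:
item   | manager
-------+--------
Pete   | NULL   
Chris  | NULL   
Karen  | Chris  
Xander | Chris  
Dana   | Pete   
Sam    | NULL   
Uma    | NULL   
Julia  | Pete   


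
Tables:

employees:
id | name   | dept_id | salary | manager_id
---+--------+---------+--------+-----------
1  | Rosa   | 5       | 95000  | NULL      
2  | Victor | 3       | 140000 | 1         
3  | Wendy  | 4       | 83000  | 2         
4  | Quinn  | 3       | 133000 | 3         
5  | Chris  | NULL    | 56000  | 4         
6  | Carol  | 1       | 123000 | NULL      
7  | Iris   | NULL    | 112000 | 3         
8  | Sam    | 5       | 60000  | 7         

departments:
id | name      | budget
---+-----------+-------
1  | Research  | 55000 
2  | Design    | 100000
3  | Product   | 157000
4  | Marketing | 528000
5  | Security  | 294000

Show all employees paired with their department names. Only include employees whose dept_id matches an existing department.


INNER JOIN keeps only employees rows whose dept_id matches an id in departments. Walk through each employee:
  - employee 1 (Rosa): dept_id=5 -> matches Security
  - employee 2 (Victor): dept_id=3 -> matches Product
  - employee 3 (Wendy): dept_id=4 -> matches Marketing
  - employee 4 (Quinn): dept_id=3 -> matches Product
  - employee 5 (Chris): dept_id=NULL, no match -> dropped
  - employee 6 (Carol): dept_id=1 -> matches Research
  - employee 7 (Iris): dept_id=NULL, no match -> dropped
  - employee 8 (Sam): dept_id=5 -> matches Security
So 2 of 8 rows are dropped.

SQL:
SELECT a.name, b.name AS department
FROM employees a
INNER JOIN departments b ON a.dept_id = b.id

Result:
name   | department
-------+-----------
Rosa   | Security  
Victor | Product   
Wendy  | Marketing 
Quinn  | Product   
Carol  | Research  
Sam    | Security  


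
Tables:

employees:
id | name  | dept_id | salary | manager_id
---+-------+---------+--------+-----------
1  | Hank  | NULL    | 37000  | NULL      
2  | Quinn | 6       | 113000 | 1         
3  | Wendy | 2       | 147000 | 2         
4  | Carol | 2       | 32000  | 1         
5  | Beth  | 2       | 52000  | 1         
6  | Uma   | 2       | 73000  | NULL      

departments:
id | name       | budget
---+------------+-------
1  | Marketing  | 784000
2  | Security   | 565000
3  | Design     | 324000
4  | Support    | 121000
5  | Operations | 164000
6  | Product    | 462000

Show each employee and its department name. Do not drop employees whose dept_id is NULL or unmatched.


LEFT JOIN keeps every row from employees (the left table); where dept_id has no match in departments, the department columns become NULL. Walk through each employee:
  - employee 1 (Hank): dept_id=NULL, no match -> kept with NULL
  - employee 2 (Quinn): dept_id=6 -> matches Product
  - employee 3 (Wendy): dept_id=2 -> matches Security
  - employee 4 (Carol): dept_id=2 -> matches Security
  - employee 5 (Beth): dept_id=2 -> matches Security
  - employee 6 (Uma): dept_id=2 -> matches Security
All 6 rows appear; 1 has NULL department.

SQL:
SELECT a.name, b.name AS department
FROM employees a
LEFT JOIN departments b ON a.dept_id = b.id

Result:
name  | department
------+-----------
Hank  | NULL      
Quinn | Product   
Wendy | Security  
Carol | Security  
Beth  | Security  
Uma   | Security  


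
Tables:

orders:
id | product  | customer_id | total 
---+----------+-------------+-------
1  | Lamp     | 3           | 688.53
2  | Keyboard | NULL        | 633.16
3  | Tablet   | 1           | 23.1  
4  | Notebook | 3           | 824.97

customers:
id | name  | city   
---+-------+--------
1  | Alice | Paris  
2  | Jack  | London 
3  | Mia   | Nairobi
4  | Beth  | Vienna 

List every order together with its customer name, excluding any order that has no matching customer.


INNER JOIN keeps only orders rows whose customer_id matches an id in customers. Walk through each order:
  - order 1 (Lamp): customer_id=3 -> matches Mia
  - order 2 (Keyboard): customer_id=NULL, no match -> dropped
  - order 3 (Tablet): customer_id=1 -> matches Alice
  - order 4 (Notebook): customer_id=3 -> matches Mia
So 1 of 4 rows is dropped.

SQL:
SELECT a.product, b.name AS customer
FROM orders a
INNER JOIN customers b ON a.customer_id = b.id

Result:
product  | customer
---------+---------
Lamp     | Mia     
Tablet   | Alice   
Notebook | Mia     


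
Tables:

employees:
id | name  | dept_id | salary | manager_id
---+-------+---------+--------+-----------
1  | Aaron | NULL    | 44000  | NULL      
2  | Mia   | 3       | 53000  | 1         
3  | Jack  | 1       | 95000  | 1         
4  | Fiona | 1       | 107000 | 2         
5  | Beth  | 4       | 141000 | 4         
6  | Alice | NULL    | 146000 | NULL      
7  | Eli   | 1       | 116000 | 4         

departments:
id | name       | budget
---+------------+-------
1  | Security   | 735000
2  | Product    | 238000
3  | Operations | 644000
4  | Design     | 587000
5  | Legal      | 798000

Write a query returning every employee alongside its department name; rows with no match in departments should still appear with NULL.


LEFT JOIN keeps every row from employees (the left table); where dept_id has no match in departments, the department columns become NULL. Walk through each employee:
  - employee 1 (Aaron): dept_id=NULL, no match -> kept with NULL
  - employee 2 (Mia): dept_id=3 -> matches Operations
  - employee 3 (Jack): dept_id=1 -> matches Security
  - employee 4 (Fiona): dept_id=1 -> matches Security
  - employee 5 (Beth): dept_id=4 -> matches Design
  - employee 6 (Alice): dept_id=NULL, no match -> kept with NULL
  - employee 7 (Eli): dept_id=1 -> matches Security
All 7 rows appear; 2 have NULL department.

SQL:
SELECT a.name, b.name AS department
FROM employees a
LEFT JOIN departments b ON a.dept_id = b.id

Result:
name  | department
------+-----------
Aaron | NULL      
Mia   | Operations
Jack  | Security  
Fiona | Security  
Beth  | Design    
Alice | NULL      
Eli   | Security  


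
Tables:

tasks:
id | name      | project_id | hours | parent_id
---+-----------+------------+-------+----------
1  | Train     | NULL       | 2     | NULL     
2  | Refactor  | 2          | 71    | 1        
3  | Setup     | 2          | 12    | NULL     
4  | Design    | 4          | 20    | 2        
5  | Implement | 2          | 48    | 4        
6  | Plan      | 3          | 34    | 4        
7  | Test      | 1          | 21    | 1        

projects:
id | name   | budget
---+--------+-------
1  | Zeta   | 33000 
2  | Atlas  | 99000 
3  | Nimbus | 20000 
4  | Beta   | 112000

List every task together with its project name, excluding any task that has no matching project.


INNER JOIN keeps only tasks rows whose project_id matches an id in projects. Walk through each task:
  - task 1 (Train): project_id=NULL, no match -> dropped
  - task 2 (Refactor): project_id=2 -> matches Atlas
  - task 3 (Setup): project_id=2 -> matches Atlas
  - task 4 (Design): project_id=4 -> matches Beta
  - task 5 (Implement): project_id=2 -> matches Atlas
  - task 6 (Plan): project_id=3 -> matches Nimbus
  - task 7 (Test): project_id=1 -> matches Zeta
So 1 of 7 rows is dropped.

SQL:
SELECT a.name, b.name AS project
FROM tasks a
INNER JOIN projects b ON a.project_id = b.id

Result:
name      | project
----------+--------
Refactor  | Atlas  
Setup     | Atlas  
Design    | Beta   
Implement | Atlas  
Plan      | Nimbus 
Test      | Zeta   


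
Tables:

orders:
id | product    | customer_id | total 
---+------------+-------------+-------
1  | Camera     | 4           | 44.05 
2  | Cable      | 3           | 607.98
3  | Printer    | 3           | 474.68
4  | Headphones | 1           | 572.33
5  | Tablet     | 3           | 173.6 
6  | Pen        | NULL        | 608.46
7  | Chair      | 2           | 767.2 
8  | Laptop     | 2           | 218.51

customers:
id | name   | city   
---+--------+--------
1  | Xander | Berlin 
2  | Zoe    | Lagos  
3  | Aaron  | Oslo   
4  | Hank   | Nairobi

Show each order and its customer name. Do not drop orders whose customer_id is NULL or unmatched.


LEFT JOIN keeps every row from orders (the left table); where customer_id has no match in customers, the customer columns become NULL. Walk through each order:
  - order 1 (Camera): customer_id=4 -> matches Hank
  - order 2 (Cable): customer_id=3 -> matches Aaron
  - order 3 (Printer): customer_id=3 -> matches Aaron
  - order 4 (Headphones): customer_id=1 -> matches Xander
  - order 5 (Tablet): customer_id=3 -> matches Aaron
  - order 6 (Pen): customer_id=NULL, no match -> kept with NULL
  - order 7 (Chair): customer_id=2 -> matches Zoe
  - order 8 (Laptop): customer_id=2 -> matches Zoe
All 8 rows appear; 1 has NULL customer.

SQL:
SELECT a.product, b.name AS customer
FROM orders a
LEFT JOIN customers b ON a.customer_id = b.id

Result:
product    | customer
-----------+---------
Camera     | Hank    
Cable      | Aaron   
Printer    | Aaron   
Headphones | Xander  
Tablet     | Aaron   
Pen        | NULL    
Chair      | Zoe     
Laptop     | Zoe     


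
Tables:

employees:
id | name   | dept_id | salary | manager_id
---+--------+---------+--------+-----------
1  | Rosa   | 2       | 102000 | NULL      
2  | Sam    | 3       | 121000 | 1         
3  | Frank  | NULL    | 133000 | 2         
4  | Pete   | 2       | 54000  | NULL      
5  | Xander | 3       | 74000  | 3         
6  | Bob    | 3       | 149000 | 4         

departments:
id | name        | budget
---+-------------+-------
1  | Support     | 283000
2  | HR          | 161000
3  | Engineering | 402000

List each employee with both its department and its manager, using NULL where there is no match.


Two LEFT JOINs from the same base table employees: one to departments via dept_id, one to employees itself via manager_id. Both are LEFT so every employee is preserved.
Match against departments:
  - employee 1 (Rosa): dept_id=2 -> matches HR
  - employee 2 (Sam): dept_id=3 -> matches Engineering
  - employee 3 (Frank): dept_id=NULL, no match -> kept with NULL
  - employee 4 (Pete): dept_id=2 -> matches HR
  - employee 5 (Xander): dept_id=3 -> matches Engineering
  - employee 6 (Bob): dept_id=3 -> matches Engineering
Match against employees (self):
  - employee 1 (Rosa): manager_id=NULL -> NULL
  - employee 2 (Sam): manager_id=1 -> Rosa
  - employee 3 (Frank): manager_id=2 -> Sam
  - employee 4 (Pete): manager_id=NULL -> NULL
  - employee 5 (Xander): manager_id=3 -> Frank
  - employee 6 (Bob): manager_id=4 -> Pete

SQL:
SELECT a.name, b.name AS department, c.name AS manager
FROM employees a
LEFT JOIN departments b ON a.dept_id = b.id
LEFT JOIN employees c ON a.manager_id = c.id

Result:
name   | department  | manager
-------+-------------+--------
Rosa   | HR          | NULL   
Sam    | Engineering | Rosa   
Frank  | NULL        | Sam    
Pete   | HR          | NULL   
Xander | Engineering | Frank  
Bob    | Engineering | Pete   


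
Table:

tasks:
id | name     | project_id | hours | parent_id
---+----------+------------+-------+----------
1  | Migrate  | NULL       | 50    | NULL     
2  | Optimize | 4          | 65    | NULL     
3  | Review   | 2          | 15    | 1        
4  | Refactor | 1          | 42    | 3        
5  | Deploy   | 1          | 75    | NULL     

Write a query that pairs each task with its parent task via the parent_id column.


This is a self-join: tasks is joined to a second copy of itself, matching each row's parent_id to another row's id. Use LEFT JOIN so rows with parent_id=NULL are kept.
  - task 1 (Migrate): parent_id=NULL -> NULL
  - task 2 (Optimize): parent_id=NULL -> NULL
  - task 3 (Review): parent_id=1 -> Migrate
  - task 4 (Refactor): parent_id=3 -> Review
  - task 5 (Deploy): parent_id=NULL -> NULL

SQL:
SELECT a.name AS item, b.name AS parent
FROM tasks a
LEFT JOIN tasks b ON a.parent_id = b.id

Result:
item     | parent 
---------+--------
Migrate  | NULL   
Optimize | NULL   
Review   | Migrate
Refactor | Review 
Deploy   | NULL   


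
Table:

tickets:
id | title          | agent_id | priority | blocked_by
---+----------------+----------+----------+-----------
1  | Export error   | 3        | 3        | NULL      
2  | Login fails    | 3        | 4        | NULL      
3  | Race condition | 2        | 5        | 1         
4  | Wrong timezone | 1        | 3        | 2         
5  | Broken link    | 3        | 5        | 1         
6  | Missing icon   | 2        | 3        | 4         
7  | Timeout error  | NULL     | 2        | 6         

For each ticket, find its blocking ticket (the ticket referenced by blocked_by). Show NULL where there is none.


This is a self-join: tickets is joined to a second copy of itself, matching each row's blocked_by to another row's id. Use LEFT JOIN so rows with blocked_by=NULL are kept.
  - ticket 1 (Export error): blocked_by=NULL -> NULL
  - ticket 2 (Login fails): blocked_by=NULL -> NULL
  - ticket 3 (Race condition): blocked_by=1 -> Export error
  - ticket 4 (Wrong timezone): blocked_by=2 -> Login fails
  - ticket 5 (Broken link): blocked_by=1 -> Export error
  - ticket 6 (Missing icon): blocked_by=4 -> Wrong timezone
  - ticket 7 (Timeout error): blocked_by=6 -> Missing icon

SQL:
SELECT a.title AS item, b.title AS blocked_by
FROM tickets a
LEFT JOIN tickets b ON a.blocked_by = b.id

Result:
item           | blocked_by    
---------------+---------------
Export error   | NULL          
Login fails    | NULL          
Race condition | Export error  
Wrong timezone | Login fails   
Broken link    | Export error  
Missing icon   | Wrong timezone
Timeout error  | Missing icon  


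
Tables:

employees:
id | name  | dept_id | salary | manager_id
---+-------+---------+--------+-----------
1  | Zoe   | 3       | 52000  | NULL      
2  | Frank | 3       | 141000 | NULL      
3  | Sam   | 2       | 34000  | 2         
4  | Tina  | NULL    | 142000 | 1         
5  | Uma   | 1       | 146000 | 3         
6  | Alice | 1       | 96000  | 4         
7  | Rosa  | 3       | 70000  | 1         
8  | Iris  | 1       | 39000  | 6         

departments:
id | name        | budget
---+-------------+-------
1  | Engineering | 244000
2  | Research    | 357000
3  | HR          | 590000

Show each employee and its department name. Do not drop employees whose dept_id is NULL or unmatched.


LEFT JOIN keeps every row from employees (the left table); where dept_id has no match in departments, the department columns become NULL. Walk through each employee:
  - employee 1 (Zoe): dept_id=3 -> matches HR
  - employee 2 (Frank): dept_id=3 -> matches HR
  - employee 3 (Sam): dept_id=2 -> matches Research
  - employee 4 (Tina): dept_id=NULL, no match -> kept with NULL
  - employee 5 (Uma): dept_id=1 -> matches Engineering
  - employee 6 (Alice): dept_id=1 -> matches Engineering
  - employee 7 (Rosa): dept_id=3 -> matches HR
  - employee 8 (Iris): dept_id=1 -> matches Engineering
All 8 rows appear; 1 has NULL department.

SQL:
SELECT a.name, b.name AS department
FROM employees a
LEFT JOIN departments b ON a.dept_id = b.id

Result:
name  | department 
------+------------
Zoe   | HR         
Frank | HR         
Sam   | Research   
Tina  | NULL       
Uma   | Engineering
Alice | Engineering
Rosa  | HR         
Iris  | Engineering


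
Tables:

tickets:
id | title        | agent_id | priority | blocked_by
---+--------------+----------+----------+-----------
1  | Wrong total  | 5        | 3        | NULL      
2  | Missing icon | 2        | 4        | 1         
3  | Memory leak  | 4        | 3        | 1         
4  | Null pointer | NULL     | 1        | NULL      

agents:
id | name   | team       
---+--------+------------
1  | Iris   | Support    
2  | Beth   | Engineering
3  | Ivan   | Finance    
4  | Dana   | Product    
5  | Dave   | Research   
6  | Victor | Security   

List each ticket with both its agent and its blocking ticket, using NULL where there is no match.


Two LEFT JOINs from the same base table tickets: one to agents via agent_id, one to tickets itself via blocked_by. Both are LEFT so every ticket is preserved.
Match against agents:
  - ticket 1 (Wrong total): agent_id=5 -> matches Dave
  - ticket 2 (Missing icon): agent_id=2 -> matches Beth
  - ticket 3 (Memory leak): agent_id=4 -> matches Dana
  - ticket 4 (Null pointer): agent_id=NULL, no match -> kept with NULL
Match against tickets (self):
  - ticket 1 (Wrong total): blocked_by=NULL -> NULL
  - ticket 2 (Missing icon): blocked_by=1 -> Wrong total
  - ticket 3 (Memory leak): blocked_by=1 -> Wrong total
  - ticket 4 (Null pointer): blocked_by=NULL -> NULL

SQL:
SELECT a.title, b.name AS agent, c.title AS blocked_by
FROM tickets a
LEFT JOIN agents b ON a.agent_id = b.id
LEFT JOIN tickets c ON a.blocked_by = c.id

Result:
title        | agent | blocked_by 
-------------+-------+------------
Wrong total  | Dave  | NULL       
Missing icon | Beth  | Wrong total
Memory leak  | Dana  | Wrong total
Null pointer | NULL  | NULL       


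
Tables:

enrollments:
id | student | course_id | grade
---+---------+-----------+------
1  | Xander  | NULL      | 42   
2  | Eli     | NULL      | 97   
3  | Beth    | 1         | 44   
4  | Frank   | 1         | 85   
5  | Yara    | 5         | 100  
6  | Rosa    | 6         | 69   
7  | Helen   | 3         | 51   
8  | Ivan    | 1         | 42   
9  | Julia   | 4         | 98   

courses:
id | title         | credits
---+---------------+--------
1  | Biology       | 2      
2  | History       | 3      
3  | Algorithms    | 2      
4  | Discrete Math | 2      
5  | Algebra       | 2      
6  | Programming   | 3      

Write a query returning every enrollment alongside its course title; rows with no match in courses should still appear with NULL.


LEFT JOIN keeps every row from enrollments (the left table); where course_id has no match in courses, the course columns become NULL. Walk through each enrollment:
  - enrollment 1 (Xander): course_id=NULL, no match -> kept with NULL
  - enrollment 2 (Eli): course_id=NULL, no match -> kept with NULL
  - enrollment 3 (Beth): course_id=1 -> matches Biology
  - enrollment 4 (Frank): course_id=1 -> matches Biology
  - enrollment 5 (Yara): course_id=5 -> matches Algebra
  - enrollment 6 (Rosa): course_id=6 -> matches Programming
  - enrollment 7 (Helen): course_id=3 -> matches Algorithms
  - enrollment 8 (Ivan): course_id=1 -> matches Biology
  - enrollment 9 (Julia): course_id=4 -> matches Discrete Math
All 9 rows appear; 2 have NULL course.

SQL:
SELECT a.student, b.title AS course
FROM enrollments a
LEFT JOIN courses b ON a.course_id = b.id

Result:
student | course       
--------+--------------
Xander  | NULL         
Eli     | NULL         
Beth    | Biology      
Frank   | Biology      
Yara    | Algebra      
Rosa    | Programming  
Helen   | Algorithms   
Ivan    | Biology      
Julia   | Discrete Math
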